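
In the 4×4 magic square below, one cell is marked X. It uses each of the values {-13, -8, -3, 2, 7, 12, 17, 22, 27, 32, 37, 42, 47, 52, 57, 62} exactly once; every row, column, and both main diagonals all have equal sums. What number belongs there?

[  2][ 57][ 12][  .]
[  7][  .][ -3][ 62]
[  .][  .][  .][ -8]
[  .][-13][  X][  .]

The 16 entries sum to 392, so each line sums to 392/4 = 98.
Row 1: 2 + 57 + 12 + ? = 98, so (1,4) = 27.
Using row 2: 7 + (-3) + 62 + ? → (2,2) = 98 − 66 = 32.
Using column 2: 57 + 32 + (-13) + ? → (3,2) = 98 − 76 = 22.
Column 4: 27 + 62 + (-8) + ? = 98, so (4,4) = 17.
Using main diagonal: 2 + 32 + 17 + ? → (3,3) = 98 − 51 = 47.
Anti-diagonal: 27 + (-3) + 22 + ? = 98, so (4,1) = 52.
Using row 3: 22 + 47 + (-8) + ? → (3,1) = 98 − 61 = 37.
Using row 4: 52 + (-13) + 17 + ? → (4,3) = 98 − 56 = 42.

42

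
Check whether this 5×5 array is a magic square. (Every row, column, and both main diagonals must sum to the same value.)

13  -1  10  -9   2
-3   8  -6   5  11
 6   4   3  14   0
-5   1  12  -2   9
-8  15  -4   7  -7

No — column 2 sums to 27 but main diagonal sums to 15.

Row 1: 13 + (-1) + 10 + (-9) + 2 = 15.
Row 2: -3 + 8 + (-6) + 5 + 11 = 15.
Row 3: 6 + 4 + 3 + 14 + 0 = 27.
Row 4: -5 + 1 + 12 + (-2) + 9 = 15.
Row 5: -8 + 15 + (-4) + 7 + (-7) = 3.
Column 1: 13 + (-3) + 6 + (-5) + (-8) = 3.
Column 2: -1 + 8 + 4 + 1 + 15 = 27.
Column 3: 10 + (-6) + 3 + 12 + (-4) = 15.
Column 4: -9 + 5 + 14 + (-2) + 7 = 15.
Column 5: 2 + 11 + 0 + 9 + (-7) = 15.
Main diagonal: 13 + 8 + 3 + (-2) + (-7) = 15.
Anti-diagonal: 2 + 5 + 3 + 1 + (-8) = 3.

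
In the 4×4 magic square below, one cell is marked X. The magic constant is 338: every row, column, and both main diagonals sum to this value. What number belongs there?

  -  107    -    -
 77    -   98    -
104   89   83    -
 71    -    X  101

Row 3 must total 338; the given cells sum to 276, so (3,4) = 62.
Using column 1: 77 + 104 + 71 + ? → (1,1) = 338 − 252 = 86.
Using main diagonal: 86 + 83 + 101 + ? → (2,2) = 338 − 270 = 68.
Using anti-diagonal: 98 + 89 + 71 + ? → (1,4) = 338 − 258 = 80.
Row 1: 86 + 107 + 80 + ? = 338, so (1,3) = 65.
Row 2 needs 338; the known cells sum to 243, so (2,4) = 95.
Column 2 needs 338; the known cells sum to 264, so (4,2) = 74.
The remaining cell in column 3 is (4,3) = 338 − 246 = 92.

92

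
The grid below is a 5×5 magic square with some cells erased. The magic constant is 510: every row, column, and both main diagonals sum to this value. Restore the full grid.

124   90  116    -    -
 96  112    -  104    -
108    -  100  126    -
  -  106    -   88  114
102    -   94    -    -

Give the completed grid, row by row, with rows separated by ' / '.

Column 1 needs 510; the known cells sum to 430, so (4,1) = 80.
The remaining cell in main diagonal is (5,5) = 510 − 424 = 86.
The remaining cell in anti-diagonal is (1,5) = 510 − 412 = 98.
Using row 1: 124 + 90 + 116 + 98 + ? → (1,4) = 510 − 428 = 82.
Using row 4: 80 + 106 + 88 + 114 + ? → (4,3) = 510 − 388 = 122.
From column 3, 510 − (116 + 100 + 122 + 94) gives (2,3) = 78.
Column 4 must total 510; the given cells sum to 400, so (5,4) = 110.
From row 2, 510 − (96 + 112 + 78 + 104) gives (2,5) = 120.
Row 5: 102 + 94 + 110 + 86 + ? = 510, so (5,2) = 118.
Column 2 must total 510; the given cells sum to 426, so (3,2) = 84.
Column 5: 98 + 120 + 114 + 86 + ? = 510, so (3,5) = 92.

124 90 116 82 98 / 96 112 78 104 120 / 108 84 100 126 92 / 80 106 122 88 114 / 102 118 94 110 86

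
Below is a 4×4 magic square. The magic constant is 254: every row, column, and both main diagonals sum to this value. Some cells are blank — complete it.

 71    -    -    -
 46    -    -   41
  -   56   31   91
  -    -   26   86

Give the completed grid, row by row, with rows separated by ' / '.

71 51 96 36 / 46 66 101 41 / 76 56 31 91 / 61 81 26 86

The remaining cell in row 3 is (3,1) = 254 − 178 = 76.
From column 1, 254 − (71 + 46 + 76) gives (4,1) = 61.
Using column 4: 41 + 91 + 86 + ? → (1,4) = 254 − 218 = 36.
From main diagonal, 254 − (71 + 31 + 86) gives (2,2) = 66.
From anti-diagonal, 254 − (36 + 56 + 61) gives (2,3) = 101.
From row 4, 254 − (61 + 26 + 86) gives (4,2) = 81.
Column 2 needs 254; the known cells sum to 203, so (1,2) = 51.
Column 3 needs 254; the known cells sum to 158, so (1,3) = 96.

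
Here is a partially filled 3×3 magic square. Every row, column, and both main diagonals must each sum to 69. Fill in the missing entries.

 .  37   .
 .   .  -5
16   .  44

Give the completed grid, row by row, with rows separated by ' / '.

Row 3: 16 + 44 + ? = 69, so (3,2) = 9.
From column 2, 69 − (37 + 9) gives (2,2) = 23.
From column 3, 69 − (-5 + 44) gives (1,3) = 30.
Using main diagonal: 23 + 44 + ? → (1,1) = 69 − 67 = 2.
From row 2, 69 − (23 + (-5)) gives (2,1) = 51.

2 37 30 / 51 23 -5 / 16 9 44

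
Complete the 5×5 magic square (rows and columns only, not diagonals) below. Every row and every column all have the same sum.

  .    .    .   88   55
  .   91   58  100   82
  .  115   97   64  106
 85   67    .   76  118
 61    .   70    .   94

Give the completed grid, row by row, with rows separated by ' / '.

Column 5 is already complete: 55 + 82 + 106 + 118 + 94 = 455, so that is the magic constant.
From row 2, 455 − (91 + 58 + 100 + 82) gives (2,1) = 124.
Row 3: 115 + 97 + 64 + 106 + ? = 455, so (3,1) = 73.
From row 4, 455 − (85 + 67 + 76 + 118) gives (4,3) = 109.
Column 1 needs 455; the known cells sum to 343, so (1,1) = 112.
Column 3: 58 + 97 + 109 + 70 + ? = 455, so (1,3) = 121.
Column 4 must total 455; the given cells sum to 328, so (5,4) = 127.
From row 1, 455 − (112 + 121 + 88 + 55) gives (1,2) = 79.
The remaining cell in row 5 is (5,2) = 455 − 352 = 103.

112 79 121 88 55 / 124 91 58 100 82 / 73 115 97 64 106 / 85 67 109 76 118 / 61 103 70 127 94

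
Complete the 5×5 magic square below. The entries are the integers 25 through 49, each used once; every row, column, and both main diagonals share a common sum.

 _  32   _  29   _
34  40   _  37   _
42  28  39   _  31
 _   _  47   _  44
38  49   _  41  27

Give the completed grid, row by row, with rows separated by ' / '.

46 32 43 29 35 / 34 40 26 37 48 / 42 28 39 45 31 / 25 36 47 33 44 / 38 49 30 41 27

The entries are 25 through 49, which sum to 925, so each line sums to 925/5 = 185.
The remaining cell in row 3 is (3,4) = 185 − 140 = 45.
Row 5 needs 185; the known cells sum to 155, so (5,3) = 30.
Column 2: 32 + 40 + 28 + 49 + ? = 185, so (4,2) = 36.
Column 4: 29 + 37 + 45 + 41 + ? = 185, so (4,4) = 33.
Main diagonal must total 185; the given cells sum to 139, so (1,1) = 46.
Anti-diagonal needs 185; the known cells sum to 150, so (1,5) = 35.
Row 1: 46 + 32 + 29 + 35 + ? = 185, so (1,3) = 43.
Using row 4: 36 + 47 + 33 + 44 + ? → (4,1) = 185 − 160 = 25.
Column 3 needs 185; the known cells sum to 159, so (2,3) = 26.
Column 5 must total 185; the given cells sum to 137, so (2,5) = 48.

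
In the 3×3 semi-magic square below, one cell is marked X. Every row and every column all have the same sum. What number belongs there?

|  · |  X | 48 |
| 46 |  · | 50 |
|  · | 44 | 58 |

52

Column 3 is complete and sums to 156; that is the magic constant.
From row 2, 156 − (46 + 50) gives (2,2) = 60.
Using row 3: 44 + 58 + ? → (3,1) = 156 − 102 = 54.
Column 1: 46 + 54 + ? = 156, so (1,1) = 56.
From column 2, 156 − (60 + 44) gives (1,2) = 52.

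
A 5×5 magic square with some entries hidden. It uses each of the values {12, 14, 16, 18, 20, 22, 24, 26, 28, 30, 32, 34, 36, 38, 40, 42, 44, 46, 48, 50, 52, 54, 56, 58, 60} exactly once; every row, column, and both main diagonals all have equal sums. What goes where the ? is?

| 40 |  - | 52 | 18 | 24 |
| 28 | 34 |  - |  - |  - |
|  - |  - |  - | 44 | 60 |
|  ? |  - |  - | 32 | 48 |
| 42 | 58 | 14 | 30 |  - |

54

The 25 entries sum to 900, so each line sums to 900/5 = 180.
From row 1, 180 − (40 + 52 + 18 + 24) gives (1,2) = 46.
Row 5 needs 180; the known cells sum to 144, so (5,5) = 36.
The remaining cell in column 4 is (2,4) = 180 − 124 = 56.
The remaining cell in column 5 is (2,5) = 180 − 168 = 12.
Main diagonal needs 180; the known cells sum to 142, so (3,3) = 38.
Anti-diagonal: 24 + 56 + 38 + 42 + ? = 180, so (4,2) = 20.
Using row 2: 28 + 34 + 56 + 12 + ? → (2,3) = 180 − 130 = 50.
Column 2 must total 180; the given cells sum to 158, so (3,2) = 22.
Column 3 needs 180; the known cells sum to 154, so (4,3) = 26.
Row 3 needs 180; the known cells sum to 164, so (3,1) = 16.
Row 4: 20 + 26 + 32 + 48 + ? = 180, so (4,1) = 54.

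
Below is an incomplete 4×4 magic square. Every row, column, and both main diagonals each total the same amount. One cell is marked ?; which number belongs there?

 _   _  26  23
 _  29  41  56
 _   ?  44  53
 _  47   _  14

Column 4 is complete and sums to 146; that is the magic constant.
From row 2, 146 − (29 + 41 + 56) gives (2,1) = 20.
Column 3: 26 + 41 + 44 + ? = 146, so (4,3) = 35.
Main diagonal needs 146; the known cells sum to 87, so (1,1) = 59.
Row 1: 59 + 26 + 23 + ? = 146, so (1,2) = 38.
From row 4, 146 − (47 + 35 + 14) gives (4,1) = 50.
The remaining cell in column 1 is (3,1) = 146 − 129 = 17.
From column 2, 146 − (38 + 29 + 47) gives (3,2) = 32.

32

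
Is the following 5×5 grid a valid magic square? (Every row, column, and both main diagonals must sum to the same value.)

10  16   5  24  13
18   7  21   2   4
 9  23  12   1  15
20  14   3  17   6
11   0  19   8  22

Row 1: 10 + 16 + 5 + 24 + 13 = 68.
Row 2: 18 + 7 + 21 + 2 + 4 = 52.
Row 3: 9 + 23 + 12 + 1 + 15 = 60.
Row 4: 20 + 14 + 3 + 17 + 6 = 60.
Row 5: 11 + 0 + 19 + 8 + 22 = 60.
Column 1: 10 + 18 + 9 + 20 + 11 = 68.
Column 2: 16 + 7 + 23 + 14 + 0 = 60.
Column 3: 5 + 21 + 12 + 3 + 19 = 60.
Column 4: 24 + 2 + 1 + 17 + 8 = 52.
Column 5: 13 + 4 + 15 + 6 + 22 = 60.
Main diagonal: 10 + 7 + 12 + 17 + 22 = 68.
Anti-diagonal: 13 + 2 + 12 + 14 + 11 = 52.

No — column 1 sums to 68 but column 4 sums to 52.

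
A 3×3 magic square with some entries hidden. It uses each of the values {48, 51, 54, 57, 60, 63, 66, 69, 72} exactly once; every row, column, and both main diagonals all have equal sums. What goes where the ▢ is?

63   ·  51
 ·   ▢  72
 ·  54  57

The 9 entries sum to 540, so each line sums to 540/3 = 180.
The remaining cell in row 1 is (1,2) = 180 − 114 = 66.
The remaining cell in row 3 is (3,1) = 180 − 111 = 69.
From column 1, 180 − (63 + 69) gives (2,1) = 48.
The remaining cell in column 2 is (2,2) = 180 − 120 = 60.

60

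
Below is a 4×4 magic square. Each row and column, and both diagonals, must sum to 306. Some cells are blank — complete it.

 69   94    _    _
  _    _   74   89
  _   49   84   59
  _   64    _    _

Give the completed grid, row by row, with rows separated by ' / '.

69 94 39 104 / 44 99 74 89 / 114 49 84 59 / 79 64 109 54

Using row 3: 49 + 84 + 59 + ? → (3,1) = 306 − 192 = 114.
The remaining cell in column 2 is (2,2) = 306 − 207 = 99.
The remaining cell in main diagonal is (4,4) = 306 − 252 = 54.
Row 2 needs 306; the known cells sum to 262, so (2,1) = 44.
The remaining cell in column 1 is (4,1) = 306 − 227 = 79.
Column 4 must total 306; the given cells sum to 202, so (1,4) = 104.
The remaining cell in row 1 is (1,3) = 306 − 267 = 39.
Using row 4: 79 + 64 + 54 + ? → (4,3) = 306 − 197 = 109.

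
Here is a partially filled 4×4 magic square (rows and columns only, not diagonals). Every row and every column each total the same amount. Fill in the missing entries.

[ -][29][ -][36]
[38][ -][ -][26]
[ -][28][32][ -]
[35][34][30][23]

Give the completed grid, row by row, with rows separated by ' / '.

Row 4 is already complete: 35 + 34 + 30 + 23 = 122, so that is the magic constant.
Column 2 needs 122; the known cells sum to 91, so (2,2) = 31.
Using column 4: 36 + 26 + 23 + ? → (3,4) = 122 − 85 = 37.
Row 2 must total 122; the given cells sum to 95, so (2,3) = 27.
Row 3 needs 122; the known cells sum to 97, so (3,1) = 25.
Using column 1: 38 + 25 + 35 + ? → (1,1) = 122 − 98 = 24.
Column 3 needs 122; the known cells sum to 89, so (1,3) = 33.

24 29 33 36 / 38 31 27 26 / 25 28 32 37 / 35 34 30 23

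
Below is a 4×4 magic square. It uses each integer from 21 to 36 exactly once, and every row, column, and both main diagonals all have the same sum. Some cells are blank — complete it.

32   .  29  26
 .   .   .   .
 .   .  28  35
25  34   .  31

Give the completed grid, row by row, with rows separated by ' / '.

32 27 29 26 / 36 23 33 22 / 21 30 28 35 / 25 34 24 31

The entries are 21 through 36, which sum to 456, so each line sums to 456/4 = 114.
Using row 1: 32 + 29 + 26 + ? → (1,2) = 114 − 87 = 27.
Using row 4: 25 + 34 + 31 + ? → (4,3) = 114 − 90 = 24.
The remaining cell in column 3 is (2,3) = 114 − 81 = 33.
Column 4 needs 114; the known cells sum to 92, so (2,4) = 22.
Using main diagonal: 32 + 28 + 31 + ? → (2,2) = 114 − 91 = 23.
Using anti-diagonal: 26 + 33 + 25 + ? → (3,2) = 114 − 84 = 30.
From row 2, 114 − (23 + 33 + 22) gives (2,1) = 36.
The remaining cell in row 3 is (3,1) = 114 − 93 = 21.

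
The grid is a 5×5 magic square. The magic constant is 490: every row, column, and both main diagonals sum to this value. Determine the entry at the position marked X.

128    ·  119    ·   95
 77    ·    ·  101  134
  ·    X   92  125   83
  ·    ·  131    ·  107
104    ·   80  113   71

Row 5 needs 490; the known cells sum to 368, so (5,2) = 122.
From column 3, 490 − (119 + 92 + 131 + 80) gives (2,3) = 68.
The remaining cell in anti-diagonal is (4,2) = 490 − 392 = 98.
Row 2 needs 490; the known cells sum to 380, so (2,2) = 110.
From main diagonal, 490 − (128 + 110 + 92 + 71) gives (4,4) = 89.
Row 4 needs 490; the known cells sum to 425, so (4,1) = 65.
The remaining cell in column 1 is (3,1) = 490 − 374 = 116.
From column 4, 490 − (101 + 125 + 89 + 113) gives (1,4) = 62.
Row 1 must total 490; the given cells sum to 404, so (1,2) = 86.
Row 3 needs 490; the known cells sum to 416, so (3,2) = 74.

74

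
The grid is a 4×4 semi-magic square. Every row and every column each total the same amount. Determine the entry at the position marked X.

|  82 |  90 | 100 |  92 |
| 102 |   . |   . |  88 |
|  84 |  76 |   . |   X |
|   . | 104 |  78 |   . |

98

Row 1 is complete and sums to 364; that is the magic constant.
From column 1, 364 − (82 + 102 + 84) gives (4,1) = 96.
The remaining cell in column 2 is (2,2) = 364 − 270 = 94.
Row 2 must total 364; the given cells sum to 284, so (2,3) = 80.
Row 4 needs 364; the known cells sum to 278, so (4,4) = 86.
Column 3 needs 364; the known cells sum to 258, so (3,3) = 106.
Column 4 must total 364; the given cells sum to 266, so (3,4) = 98.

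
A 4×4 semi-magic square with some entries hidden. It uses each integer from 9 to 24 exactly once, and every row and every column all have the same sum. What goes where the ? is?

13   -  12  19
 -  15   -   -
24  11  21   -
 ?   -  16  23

9

The entries are 9 through 24, which sum to 264, so each line sums to 264/4 = 66.
Row 1 must total 66; the given cells sum to 44, so (1,2) = 22.
The remaining cell in row 3 is (3,4) = 66 − 56 = 10.
Column 2 needs 66; the known cells sum to 48, so (4,2) = 18.
The remaining cell in column 3 is (2,3) = 66 − 49 = 17.
Using column 4: 19 + 10 + 23 + ? → (2,4) = 66 − 52 = 14.
Row 2: 15 + 17 + 14 + ? = 66, so (2,1) = 20.
The remaining cell in row 4 is (4,1) = 66 − 57 = 9.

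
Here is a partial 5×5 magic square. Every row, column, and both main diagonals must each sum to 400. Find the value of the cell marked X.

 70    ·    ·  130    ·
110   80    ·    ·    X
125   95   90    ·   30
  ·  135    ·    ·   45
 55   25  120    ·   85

140

Row 3 must total 400; the given cells sum to 340, so (3,4) = 60.
Using row 5: 55 + 25 + 120 + 85 + ? → (5,4) = 400 − 285 = 115.
Column 1 needs 400; the known cells sum to 360, so (4,1) = 40.
Using column 2: 80 + 95 + 135 + 25 + ? → (1,2) = 400 − 335 = 65.
Main diagonal needs 400; the known cells sum to 325, so (4,4) = 75.
The remaining cell in row 4 is (4,3) = 400 − 295 = 105.
From column 4, 400 − (130 + 60 + 75 + 115) gives (2,4) = 20.
The remaining cell in anti-diagonal is (1,5) = 400 − 300 = 100.
The remaining cell in row 1 is (1,3) = 400 − 365 = 35.
Column 3 needs 400; the known cells sum to 350, so (2,3) = 50.
Column 5 needs 400; the known cells sum to 260, so (2,5) = 140.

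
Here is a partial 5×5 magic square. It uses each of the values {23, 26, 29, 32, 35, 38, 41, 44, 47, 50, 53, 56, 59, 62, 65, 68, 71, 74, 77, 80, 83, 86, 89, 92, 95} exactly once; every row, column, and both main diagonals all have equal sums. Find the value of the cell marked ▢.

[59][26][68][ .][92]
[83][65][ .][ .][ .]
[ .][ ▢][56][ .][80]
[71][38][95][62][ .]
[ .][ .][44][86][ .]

The 25 entries sum to 1475, so each line sums to 1475/5 = 295.
Row 1 needs 295; the known cells sum to 245, so (1,4) = 50.
The remaining cell in row 4 is (4,5) = 295 − 266 = 29.
Column 3: 68 + 56 + 95 + 44 + ? = 295, so (2,3) = 32.
The remaining cell in main diagonal is (5,5) = 295 − 242 = 53.
Column 5 needs 295; the known cells sum to 254, so (2,5) = 41.
Row 2 must total 295; the given cells sum to 221, so (2,4) = 74.
The remaining cell in column 4 is (3,4) = 295 − 272 = 23.
Anti-diagonal must total 295; the given cells sum to 260, so (5,1) = 35.
Using row 5: 35 + 44 + 86 + 53 + ? → (5,2) = 295 − 218 = 77.
Column 1 must total 295; the given cells sum to 248, so (3,1) = 47.
Column 2: 26 + 65 + 38 + 77 + ? = 295, so (3,2) = 89.

89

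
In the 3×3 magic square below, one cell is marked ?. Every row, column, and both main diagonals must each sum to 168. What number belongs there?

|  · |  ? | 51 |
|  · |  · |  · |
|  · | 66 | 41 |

From row 3, 168 − (66 + 41) gives (3,1) = 61.
Using column 3: 51 + 41 + ? → (2,3) = 168 − 92 = 76.
Anti-diagonal: 51 + 61 + ? = 168, so (2,2) = 56.
Row 2 must total 168; the given cells sum to 132, so (2,1) = 36.
From column 1, 168 − (36 + 61) gives (1,1) = 71.
From column 2, 168 − (56 + 66) gives (1,2) = 46.

46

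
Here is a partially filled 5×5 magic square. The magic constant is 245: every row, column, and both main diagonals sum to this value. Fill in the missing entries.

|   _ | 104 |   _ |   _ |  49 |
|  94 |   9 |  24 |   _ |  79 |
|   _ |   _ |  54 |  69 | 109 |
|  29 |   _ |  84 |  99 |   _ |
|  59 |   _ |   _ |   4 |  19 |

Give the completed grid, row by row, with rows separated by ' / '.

64 104 -6 34 49 / 94 9 24 39 79 / -1 14 54 69 109 / 29 44 84 99 -11 / 59 74 89 4 19

Row 2 must total 245; the given cells sum to 206, so (2,4) = 39.
The remaining cell in column 4 is (1,4) = 245 − 211 = 34.
Using column 5: 49 + 79 + 109 + 19 + ? → (4,5) = 245 − 256 = -11.
Main diagonal needs 245; the known cells sum to 181, so (1,1) = 64.
The remaining cell in anti-diagonal is (4,2) = 245 − 201 = 44.
From row 1, 245 − (64 + 104 + 34 + 49) gives (1,3) = -6.
Using column 1: 64 + 94 + 29 + 59 + ? → (3,1) = 245 − 246 = -1.
Column 3: -6 + 24 + 54 + 84 + ? = 245, so (5,3) = 89.
From row 3, 245 − (-1 + 54 + 69 + 109) gives (3,2) = 14.
The remaining cell in row 5 is (5,2) = 245 − 171 = 74.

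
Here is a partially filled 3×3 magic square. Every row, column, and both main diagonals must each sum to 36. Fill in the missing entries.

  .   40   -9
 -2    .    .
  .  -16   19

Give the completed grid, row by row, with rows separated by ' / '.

From row 1, 36 − (40 + (-9)) gives (1,1) = 5.
Row 3 must total 36; the given cells sum to 3, so (3,1) = 33.
The remaining cell in column 2 is (2,2) = 36 − 24 = 12.
From column 3, 36 − (-9 + 19) gives (2,3) = 26.

5 40 -9 / -2 12 26 / 33 -16 19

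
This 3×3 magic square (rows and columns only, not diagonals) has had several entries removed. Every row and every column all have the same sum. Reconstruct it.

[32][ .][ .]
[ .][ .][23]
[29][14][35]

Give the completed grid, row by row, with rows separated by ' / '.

32 26 20 / 17 38 23 / 29 14 35

Row 3 is already complete: 29 + 14 + 35 = 78, so that is the magic constant.
Using column 1: 32 + 29 + ? → (2,1) = 78 − 61 = 17.
Using column 3: 23 + 35 + ? → (1,3) = 78 − 58 = 20.
The remaining cell in row 1 is (1,2) = 78 − 52 = 26.
Row 2: 17 + 23 + ? = 78, so (2,2) = 38.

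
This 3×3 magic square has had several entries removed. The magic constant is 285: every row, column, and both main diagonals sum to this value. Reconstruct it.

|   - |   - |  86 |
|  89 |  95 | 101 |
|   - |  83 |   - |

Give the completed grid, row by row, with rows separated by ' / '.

The remaining cell in column 2 is (1,2) = 285 − 178 = 107.
Column 3 must total 285; the given cells sum to 187, so (3,3) = 98.
Main diagonal: 95 + 98 + ? = 285, so (1,1) = 92.
Anti-diagonal: 86 + 95 + ? = 285, so (3,1) = 104.

92 107 86 / 89 95 101 / 104 83 98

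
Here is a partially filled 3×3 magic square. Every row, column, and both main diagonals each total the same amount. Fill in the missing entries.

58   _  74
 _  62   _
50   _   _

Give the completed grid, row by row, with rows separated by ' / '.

58 54 74 / 78 62 46 / 50 70 66

Anti-diagonal is already complete: 74 + 62 + 50 = 186, so that is the magic constant.
Using row 1: 58 + 74 + ? → (1,2) = 186 − 132 = 54.
The remaining cell in column 1 is (2,1) = 186 − 108 = 78.
The remaining cell in column 2 is (3,2) = 186 − 116 = 70.
The remaining cell in main diagonal is (3,3) = 186 − 120 = 66.
Row 2 needs 186; the known cells sum to 140, so (2,3) = 46.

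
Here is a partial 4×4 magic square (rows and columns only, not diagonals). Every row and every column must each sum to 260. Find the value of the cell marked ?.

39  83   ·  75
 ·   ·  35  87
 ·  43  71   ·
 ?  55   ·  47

Row 1 must total 260; the given cells sum to 197, so (1,3) = 63.
Column 2 must total 260; the given cells sum to 181, so (2,2) = 79.
Column 3: 63 + 35 + 71 + ? = 260, so (4,3) = 91.
Using column 4: 75 + 87 + 47 + ? → (3,4) = 260 − 209 = 51.
From row 2, 260 − (79 + 35 + 87) gives (2,1) = 59.
The remaining cell in row 3 is (3,1) = 260 − 165 = 95.
From row 4, 260 − (55 + 91 + 47) gives (4,1) = 67.

67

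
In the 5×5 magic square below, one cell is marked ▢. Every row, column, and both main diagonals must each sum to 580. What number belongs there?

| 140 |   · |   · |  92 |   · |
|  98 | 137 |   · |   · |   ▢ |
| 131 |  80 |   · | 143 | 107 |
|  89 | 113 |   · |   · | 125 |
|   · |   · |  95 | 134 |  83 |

149

Row 3 must total 580; the given cells sum to 461, so (3,3) = 119.
From column 1, 580 − (140 + 98 + 131 + 89) gives (5,1) = 122.
Main diagonal needs 580; the known cells sum to 479, so (4,4) = 101.
Row 4 must total 580; the given cells sum to 428, so (4,3) = 152.
Row 5 needs 580; the known cells sum to 434, so (5,2) = 146.
Using column 2: 137 + 80 + 113 + 146 + ? → (1,2) = 580 − 476 = 104.
Column 4: 92 + 143 + 101 + 134 + ? = 580, so (2,4) = 110.
The remaining cell in anti-diagonal is (1,5) = 580 − 464 = 116.
Row 1 needs 580; the known cells sum to 452, so (1,3) = 128.
Column 3 needs 580; the known cells sum to 494, so (2,3) = 86.
From column 5, 580 − (116 + 107 + 125 + 83) gives (2,5) = 149.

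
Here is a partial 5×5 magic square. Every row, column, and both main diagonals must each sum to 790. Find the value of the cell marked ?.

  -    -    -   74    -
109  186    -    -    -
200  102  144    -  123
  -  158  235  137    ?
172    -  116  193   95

179

The remaining cell in row 3 is (3,4) = 790 − 569 = 221.
Row 5 must total 790; the given cells sum to 576, so (5,2) = 214.
The remaining cell in column 2 is (1,2) = 790 − 660 = 130.
The remaining cell in column 4 is (2,4) = 790 − 625 = 165.
Main diagonal needs 790; the known cells sum to 562, so (1,1) = 228.
Anti-diagonal needs 790; the known cells sum to 639, so (1,5) = 151.
Row 1 needs 790; the known cells sum to 583, so (1,3) = 207.
Using column 1: 228 + 109 + 200 + 172 + ? → (4,1) = 790 − 709 = 81.
The remaining cell in column 3 is (2,3) = 790 − 702 = 88.
Row 2: 109 + 186 + 88 + 165 + ? = 790, so (2,5) = 242.
Row 4 needs 790; the known cells sum to 611, so (4,5) = 179.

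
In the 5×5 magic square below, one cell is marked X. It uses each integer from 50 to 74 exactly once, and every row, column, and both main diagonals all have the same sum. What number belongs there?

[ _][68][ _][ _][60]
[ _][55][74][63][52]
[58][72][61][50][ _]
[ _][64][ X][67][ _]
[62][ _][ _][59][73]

53

The entries are 50 through 74, which sum to 1550, so each line sums to 1550/5 = 310.
Row 2 must total 310; the given cells sum to 244, so (2,1) = 66.
Row 3 must total 310; the given cells sum to 241, so (3,5) = 69.
From column 2, 310 − (68 + 55 + 72 + 64) gives (5,2) = 51.
The remaining cell in column 4 is (1,4) = 310 − 239 = 71.
Using column 5: 60 + 52 + 69 + 73 + ? → (4,5) = 310 − 254 = 56.
Main diagonal must total 310; the given cells sum to 256, so (1,1) = 54.
Row 1: 54 + 68 + 71 + 60 + ? = 310, so (1,3) = 57.
Using row 5: 62 + 51 + 59 + 73 + ? → (5,3) = 310 − 245 = 65.
Column 1 must total 310; the given cells sum to 240, so (4,1) = 70.
Column 3 needs 310; the known cells sum to 257, so (4,3) = 53.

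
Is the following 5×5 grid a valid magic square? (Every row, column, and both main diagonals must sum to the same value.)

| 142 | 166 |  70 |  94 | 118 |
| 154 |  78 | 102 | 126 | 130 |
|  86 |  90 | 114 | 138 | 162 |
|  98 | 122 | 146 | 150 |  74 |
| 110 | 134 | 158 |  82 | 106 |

Yes

Row 1: 142 + 166 + 70 + 94 + 118 = 590.
Row 2: 154 + 78 + 102 + 126 + 130 = 590.
Row 3: 86 + 90 + 114 + 138 + 162 = 590.
Row 4: 98 + 122 + 146 + 150 + 74 = 590.
Row 5: 110 + 134 + 158 + 82 + 106 = 590.
Column 1: 142 + 154 + 86 + 98 + 110 = 590.
Column 2: 166 + 78 + 90 + 122 + 134 = 590.
Column 3: 70 + 102 + 114 + 146 + 158 = 590.
Column 4: 94 + 126 + 138 + 150 + 82 = 590.
Column 5: 118 + 130 + 162 + 74 + 106 = 590.
Main diagonal: 142 + 78 + 114 + 150 + 106 = 590.
Anti-diagonal: 118 + 126 + 114 + 122 + 110 = 590.
All lines sum to 590.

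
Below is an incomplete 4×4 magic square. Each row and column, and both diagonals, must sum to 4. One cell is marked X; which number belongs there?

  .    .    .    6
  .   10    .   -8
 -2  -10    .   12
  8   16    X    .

-14

Using row 3: -2 + (-10) + 12 + ? → (3,3) = 4 − 0 = 4.
Column 2 needs 4; the known cells sum to 16, so (1,2) = -12.
From column 4, 4 − (6 + (-8) + 12) gives (4,4) = -6.
The remaining cell in main diagonal is (1,1) = 4 − 8 = -4.
Anti-diagonal must total 4; the given cells sum to 4, so (2,3) = 0.
From row 1, 4 − (-4 + (-12) + 6) gives (1,3) = 14.
Row 2: 10 + 0 + (-8) + ? = 4, so (2,1) = 2.
Using row 4: 8 + 16 + (-6) + ? → (4,3) = 4 − 18 = -14.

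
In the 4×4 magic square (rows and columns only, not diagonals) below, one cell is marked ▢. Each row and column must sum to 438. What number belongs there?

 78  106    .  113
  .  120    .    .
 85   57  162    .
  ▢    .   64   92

Row 1 must total 438; the given cells sum to 297, so (1,3) = 141.
Row 3: 85 + 57 + 162 + ? = 438, so (3,4) = 134.
From column 2, 438 − (106 + 120 + 57) gives (4,2) = 155.
From column 3, 438 − (141 + 162 + 64) gives (2,3) = 71.
Column 4 needs 438; the known cells sum to 339, so (2,4) = 99.
Row 2 must total 438; the given cells sum to 290, so (2,1) = 148.
Row 4: 155 + 64 + 92 + ? = 438, so (4,1) = 127.

127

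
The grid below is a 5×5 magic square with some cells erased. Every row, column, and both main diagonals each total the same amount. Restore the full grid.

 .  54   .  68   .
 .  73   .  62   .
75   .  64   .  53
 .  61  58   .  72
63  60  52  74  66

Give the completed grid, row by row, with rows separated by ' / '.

57 54 71 68 65 / 51 73 70 62 59 / 75 67 64 56 53 / 69 61 58 55 72 / 63 60 52 74 66

Row 5 is already complete: 63 + 60 + 52 + 74 + 66 = 315, so that is the magic constant.
Using column 2: 54 + 73 + 61 + 60 + ? → (3,2) = 315 − 248 = 67.
Anti-diagonal must total 315; the given cells sum to 250, so (1,5) = 65.
Row 3 needs 315; the known cells sum to 259, so (3,4) = 56.
Column 4 needs 315; the known cells sum to 260, so (4,4) = 55.
The remaining cell in column 5 is (2,5) = 315 − 256 = 59.
Using main diagonal: 73 + 64 + 55 + 66 + ? → (1,1) = 315 − 258 = 57.
Row 1 needs 315; the known cells sum to 244, so (1,3) = 71.
Using row 4: 61 + 58 + 55 + 72 + ? → (4,1) = 315 − 246 = 69.
Column 1: 57 + 75 + 69 + 63 + ? = 315, so (2,1) = 51.
Column 3: 71 + 64 + 58 + 52 + ? = 315, so (2,3) = 70.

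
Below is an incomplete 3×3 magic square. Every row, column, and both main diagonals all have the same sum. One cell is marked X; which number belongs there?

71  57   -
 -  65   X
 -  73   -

Column 2 is complete and sums to 195; that is the magic constant.
Row 1 needs 195; the known cells sum to 128, so (1,3) = 67.
Using main diagonal: 71 + 65 + ? → (3,3) = 195 − 136 = 59.
Using anti-diagonal: 67 + 65 + ? → (3,1) = 195 − 132 = 63.
Column 1: 71 + 63 + ? = 195, so (2,1) = 61.
From column 3, 195 − (67 + 59) gives (2,3) = 69.

69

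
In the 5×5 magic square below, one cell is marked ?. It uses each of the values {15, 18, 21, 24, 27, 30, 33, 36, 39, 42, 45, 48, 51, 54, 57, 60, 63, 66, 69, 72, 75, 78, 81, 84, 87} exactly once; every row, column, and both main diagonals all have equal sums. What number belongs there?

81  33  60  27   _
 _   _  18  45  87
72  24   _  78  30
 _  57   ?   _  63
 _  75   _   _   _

84

The 25 entries sum to 1275, so each line sums to 1275/5 = 255.
The remaining cell in row 1 is (1,5) = 255 − 201 = 54.
From row 3, 255 − (72 + 24 + 78 + 30) gives (3,3) = 51.
Column 2: 33 + 24 + 57 + 75 + ? = 255, so (2,2) = 66.
The remaining cell in column 5 is (5,5) = 255 − 234 = 21.
The remaining cell in main diagonal is (4,4) = 255 − 219 = 36.
From anti-diagonal, 255 − (54 + 45 + 51 + 57) gives (5,1) = 48.
Row 2 needs 255; the known cells sum to 216, so (2,1) = 39.
Using column 1: 81 + 39 + 72 + 48 + ? → (4,1) = 255 − 240 = 15.
Column 4 needs 255; the known cells sum to 186, so (5,4) = 69.
From row 4, 255 − (15 + 57 + 36 + 63) gives (4,3) = 84.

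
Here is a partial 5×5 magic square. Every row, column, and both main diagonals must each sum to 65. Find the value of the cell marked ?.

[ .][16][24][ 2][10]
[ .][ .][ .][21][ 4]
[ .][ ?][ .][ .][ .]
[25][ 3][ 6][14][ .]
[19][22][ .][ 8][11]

Using row 1: 16 + 24 + 2 + 10 + ? → (1,1) = 65 − 52 = 13.
Row 4 must total 65; the given cells sum to 48, so (4,5) = 17.
Using row 5: 19 + 22 + 8 + 11 + ? → (5,3) = 65 − 60 = 5.
The remaining cell in column 4 is (3,4) = 65 − 45 = 20.
From column 5, 65 − (10 + 4 + 17 + 11) gives (3,5) = 23.
Anti-diagonal must total 65; the given cells sum to 53, so (3,3) = 12.
Column 3 must total 65; the given cells sum to 47, so (2,3) = 18.
From main diagonal, 65 − (13 + 12 + 14 + 11) gives (2,2) = 15.
The remaining cell in row 2 is (2,1) = 65 − 58 = 7.
The remaining cell in column 1 is (3,1) = 65 − 64 = 1.
Column 2 needs 65; the known cells sum to 56, so (3,2) = 9.

9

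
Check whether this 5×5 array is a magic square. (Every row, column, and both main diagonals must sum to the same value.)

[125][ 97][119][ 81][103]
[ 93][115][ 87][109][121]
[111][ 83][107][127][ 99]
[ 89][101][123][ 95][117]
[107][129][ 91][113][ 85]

Row 1: 125 + 97 + 119 + 81 + 103 = 525.
Row 2: 93 + 115 + 87 + 109 + 121 = 525.
Row 3: 111 + 83 + 107 + 127 + 99 = 527.
Row 4: 89 + 101 + 123 + 95 + 117 = 525.
Row 5: 107 + 129 + 91 + 113 + 85 = 525.
Column 1: 125 + 93 + 111 + 89 + 107 = 525.
Column 2: 97 + 115 + 83 + 101 + 129 = 525.
Column 3: 119 + 87 + 107 + 123 + 91 = 527.
Column 4: 81 + 109 + 127 + 95 + 113 = 525.
Column 5: 103 + 121 + 99 + 117 + 85 = 525.
Main diagonal: 125 + 115 + 107 + 95 + 85 = 527.
Anti-diagonal: 103 + 109 + 107 + 101 + 107 = 527.

No — anti-diagonal sums to 527 but row 4 sums to 525.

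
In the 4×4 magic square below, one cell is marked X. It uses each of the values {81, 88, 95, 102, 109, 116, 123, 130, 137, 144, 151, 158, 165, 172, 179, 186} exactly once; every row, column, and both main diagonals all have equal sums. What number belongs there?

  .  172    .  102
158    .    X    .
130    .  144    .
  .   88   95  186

The 16 entries sum to 2136, so each line sums to 2136/4 = 534.
The remaining cell in row 4 is (4,1) = 534 − 369 = 165.
Column 1: 158 + 130 + 165 + ? = 534, so (1,1) = 81.
Using main diagonal: 81 + 144 + 186 + ? → (2,2) = 534 − 411 = 123.
Row 1 must total 534; the given cells sum to 355, so (1,3) = 179.
Column 2: 172 + 123 + 88 + ? = 534, so (3,2) = 151.
Column 3: 179 + 144 + 95 + ? = 534, so (2,3) = 116.

116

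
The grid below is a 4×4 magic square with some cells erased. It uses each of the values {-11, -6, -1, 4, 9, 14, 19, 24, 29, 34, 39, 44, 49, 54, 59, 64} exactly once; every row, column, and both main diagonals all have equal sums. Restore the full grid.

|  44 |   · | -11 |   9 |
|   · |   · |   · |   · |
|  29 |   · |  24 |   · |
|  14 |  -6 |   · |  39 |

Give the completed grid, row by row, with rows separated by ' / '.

The 16 entries sum to 424, so each line sums to 424/4 = 106.
The remaining cell in row 1 is (1,2) = 106 − 42 = 64.
Row 4 needs 106; the known cells sum to 47, so (4,3) = 59.
From column 1, 106 − (44 + 29 + 14) gives (2,1) = 19.
Column 3 must total 106; the given cells sum to 72, so (2,3) = 34.
From main diagonal, 106 − (44 + 24 + 39) gives (2,2) = -1.
The remaining cell in anti-diagonal is (3,2) = 106 − 57 = 49.
Row 2: 19 + (-1) + 34 + ? = 106, so (2,4) = 54.
Using row 3: 29 + 49 + 24 + ? → (3,4) = 106 − 102 = 4.

44 64 -11 9 / 19 -1 34 54 / 29 49 24 4 / 14 -6 59 39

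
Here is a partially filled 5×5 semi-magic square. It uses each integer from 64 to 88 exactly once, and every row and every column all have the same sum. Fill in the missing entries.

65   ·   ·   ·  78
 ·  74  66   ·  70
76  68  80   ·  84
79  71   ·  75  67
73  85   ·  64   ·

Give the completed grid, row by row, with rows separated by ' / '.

The entries are 64 through 88, which sum to 1900, so each line sums to 1900/5 = 380.
Row 3 must total 380; the given cells sum to 308, so (3,4) = 72.
Row 4 must total 380; the given cells sum to 292, so (4,3) = 88.
Column 1: 65 + 76 + 79 + 73 + ? = 380, so (2,1) = 87.
Column 2 needs 380; the known cells sum to 298, so (1,2) = 82.
The remaining cell in column 5 is (5,5) = 380 − 299 = 81.
Row 2 needs 380; the known cells sum to 297, so (2,4) = 83.
Row 5 must total 380; the given cells sum to 303, so (5,3) = 77.
Column 3 must total 380; the given cells sum to 311, so (1,3) = 69.
From column 4, 380 − (83 + 72 + 75 + 64) gives (1,4) = 86.

65 82 69 86 78 / 87 74 66 83 70 / 76 68 80 72 84 / 79 71 88 75 67 / 73 85 77 64 81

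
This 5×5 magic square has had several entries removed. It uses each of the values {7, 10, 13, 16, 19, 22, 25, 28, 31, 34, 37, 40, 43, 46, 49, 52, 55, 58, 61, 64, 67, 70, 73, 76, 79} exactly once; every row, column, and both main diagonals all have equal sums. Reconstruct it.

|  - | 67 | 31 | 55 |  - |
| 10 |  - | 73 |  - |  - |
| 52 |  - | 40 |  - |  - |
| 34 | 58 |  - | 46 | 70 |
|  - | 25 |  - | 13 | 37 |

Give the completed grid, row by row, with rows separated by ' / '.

43 67 31 55 19 / 10 49 73 22 61 / 52 16 40 79 28 / 34 58 7 46 70 / 76 25 64 13 37

The 25 entries sum to 1075, so each line sums to 1075/5 = 215.
Row 4 must total 215; the given cells sum to 208, so (4,3) = 7.
Column 3 needs 215; the known cells sum to 151, so (5,3) = 64.
From row 5, 215 − (25 + 64 + 13 + 37) gives (5,1) = 76.
The remaining cell in column 1 is (1,1) = 215 − 172 = 43.
Main diagonal: 43 + 40 + 46 + 37 + ? = 215, so (2,2) = 49.
From row 1, 215 − (43 + 67 + 31 + 55) gives (1,5) = 19.
Using column 2: 67 + 49 + 58 + 25 + ? → (3,2) = 215 − 199 = 16.
Anti-diagonal needs 215; the known cells sum to 193, so (2,4) = 22.
From row 2, 215 − (10 + 49 + 73 + 22) gives (2,5) = 61.
Column 4 needs 215; the known cells sum to 136, so (3,4) = 79.
Column 5 must total 215; the given cells sum to 187, so (3,5) = 28.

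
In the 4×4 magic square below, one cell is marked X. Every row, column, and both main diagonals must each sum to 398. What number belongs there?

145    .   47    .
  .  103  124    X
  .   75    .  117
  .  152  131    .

Column 2: 103 + 75 + 152 + ? = 398, so (1,2) = 68.
Column 3: 47 + 124 + 131 + ? = 398, so (3,3) = 96.
Main diagonal: 145 + 103 + 96 + ? = 398, so (4,4) = 54.
Using row 1: 145 + 68 + 47 + ? → (1,4) = 398 − 260 = 138.
Row 3: 75 + 96 + 117 + ? = 398, so (3,1) = 110.
Row 4: 152 + 131 + 54 + ? = 398, so (4,1) = 61.
Column 1 needs 398; the known cells sum to 316, so (2,1) = 82.
The remaining cell in column 4 is (2,4) = 398 − 309 = 89.

89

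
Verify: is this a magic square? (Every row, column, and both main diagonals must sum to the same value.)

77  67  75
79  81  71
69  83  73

No — anti-diagonal sums to 225 but row 1 sums to 219.

Row 1: 77 + 67 + 75 = 219.
Row 2: 79 + 81 + 71 = 231.
Row 3: 69 + 83 + 73 = 225.
Column 1: 77 + 79 + 69 = 225.
Column 2: 67 + 81 + 83 = 231.
Column 3: 75 + 71 + 73 = 219.
Main diagonal: 77 + 81 + 73 = 231.
Anti-diagonal: 75 + 81 + 69 = 225.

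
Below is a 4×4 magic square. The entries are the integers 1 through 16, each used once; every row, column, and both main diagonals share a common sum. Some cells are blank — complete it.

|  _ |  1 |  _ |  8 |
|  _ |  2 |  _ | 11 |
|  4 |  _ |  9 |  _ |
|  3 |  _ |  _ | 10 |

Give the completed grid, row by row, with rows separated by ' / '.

The entries are 1 through 16, which sum to 136, so each line sums to 136/4 = 34.
Using column 4: 8 + 11 + 10 + ? → (3,4) = 34 − 29 = 5.
Using main diagonal: 2 + 9 + 10 + ? → (1,1) = 34 − 21 = 13.
Row 1: 13 + 1 + 8 + ? = 34, so (1,3) = 12.
The remaining cell in row 3 is (3,2) = 34 − 18 = 16.
Column 1 needs 34; the known cells sum to 20, so (2,1) = 14.
Column 2: 1 + 2 + 16 + ? = 34, so (4,2) = 15.
Anti-diagonal: 8 + 16 + 3 + ? = 34, so (2,3) = 7.
From row 4, 34 − (3 + 15 + 10) gives (4,3) = 6.

13 1 12 8 / 14 2 7 11 / 4 16 9 5 / 3 15 6 10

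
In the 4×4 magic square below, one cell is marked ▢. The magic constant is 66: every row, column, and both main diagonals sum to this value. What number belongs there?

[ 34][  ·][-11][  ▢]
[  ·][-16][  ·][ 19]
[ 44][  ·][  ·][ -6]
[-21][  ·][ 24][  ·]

Column 1: 34 + 44 + (-21) + ? = 66, so (2,1) = 9.
Using row 2: 9 + (-16) + 19 + ? → (2,3) = 66 − 12 = 54.
The remaining cell in column 3 is (3,3) = 66 − 67 = -1.
Main diagonal: 34 + (-16) + (-1) + ? = 66, so (4,4) = 49.
Row 3 must total 66; the given cells sum to 37, so (3,2) = 29.
The remaining cell in row 4 is (4,2) = 66 − 52 = 14.
Using column 2: -16 + 29 + 14 + ? → (1,2) = 66 − 27 = 39.
From column 4, 66 − (19 + (-6) + 49) gives (1,4) = 4.

4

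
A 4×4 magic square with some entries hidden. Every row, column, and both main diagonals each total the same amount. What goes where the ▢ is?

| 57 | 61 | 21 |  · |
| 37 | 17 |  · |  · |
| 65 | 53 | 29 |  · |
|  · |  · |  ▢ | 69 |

Main diagonal is complete and sums to 172; that is the magic constant.
Row 1 needs 172; the known cells sum to 139, so (1,4) = 33.
The remaining cell in row 3 is (3,4) = 172 − 147 = 25.
Column 1 needs 172; the known cells sum to 159, so (4,1) = 13.
Column 2 needs 172; the known cells sum to 131, so (4,2) = 41.
Using column 4: 33 + 25 + 69 + ? → (2,4) = 172 − 127 = 45.
Using anti-diagonal: 33 + 53 + 13 + ? → (2,3) = 172 − 99 = 73.
The remaining cell in row 4 is (4,3) = 172 − 123 = 49.

49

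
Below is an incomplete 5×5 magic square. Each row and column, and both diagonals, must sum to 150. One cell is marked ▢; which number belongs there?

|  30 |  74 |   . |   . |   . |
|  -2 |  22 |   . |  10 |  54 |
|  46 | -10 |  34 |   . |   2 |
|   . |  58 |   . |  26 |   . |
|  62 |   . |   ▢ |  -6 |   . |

From row 2, 150 − (-2 + 22 + 10 + 54) gives (2,3) = 66.
Row 3: 46 + (-10) + 34 + 2 + ? = 150, so (3,4) = 78.
The remaining cell in column 1 is (4,1) = 150 − 136 = 14.
Column 2 must total 150; the given cells sum to 144, so (5,2) = 6.
The remaining cell in column 4 is (1,4) = 150 − 108 = 42.
From main diagonal, 150 − (30 + 22 + 34 + 26) gives (5,5) = 38.
The remaining cell in anti-diagonal is (1,5) = 150 − 164 = -14.
From row 1, 150 − (30 + 74 + 42 + (-14)) gives (1,3) = 18.
From row 5, 150 − (62 + 6 + (-6) + 38) gives (5,3) = 50.

50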